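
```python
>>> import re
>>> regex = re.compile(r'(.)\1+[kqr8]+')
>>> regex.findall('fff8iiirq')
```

['f', 'i']

`\1` is not a pattern — it's the concrete string captured by group 1, re-applied verbatim.
Matches: at [0:4] match 'fff8', group 1 = 'f'; at [4:9] match 'iiirq', group 1 = 'i'.
With a single group, `findall` returns only what that group captured — 2 items.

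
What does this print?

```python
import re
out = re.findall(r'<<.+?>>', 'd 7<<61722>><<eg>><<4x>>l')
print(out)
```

['<<61722>>', '<<eg>>', '<<4x>>']

Because the quantifier is non-greedy, it stops expanding at the earliest point where the rest of the pattern can succeed.
With no groups in the pattern, `findall` gives back each whole match — 3 here.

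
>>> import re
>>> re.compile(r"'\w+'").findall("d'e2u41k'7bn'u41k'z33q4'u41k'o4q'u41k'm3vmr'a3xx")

["'e2u41k'", "'u41k'", "'u41k'", "'u41k'"]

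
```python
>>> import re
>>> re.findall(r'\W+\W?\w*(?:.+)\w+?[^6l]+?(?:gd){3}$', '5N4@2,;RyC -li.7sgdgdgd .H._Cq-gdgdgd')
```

Pattern: one or more of a non-word character, then optionally a non-word character, then zero or more of a word character; then one or more of any character (non-capturing group); then one or more of a word character (lazy); then one or more of any character except [6l] (lazy), then the literal 'gd' repeated 3 times; then anchored at the end.
Scanning left to right: at [3:37] → '@2,;RyC -li.7sgdgdgd .H._Cq-gdgdgd'.
With no groups in the pattern, `findall` gives back each whole match — 1 here.

['@2,;RyC -li.7sgdgdgd .H._Cq-gdgdgd']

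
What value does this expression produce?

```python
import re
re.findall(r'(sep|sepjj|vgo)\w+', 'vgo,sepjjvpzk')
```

['sep']

Branches in `(...|...)` are attempted left-to-right; the first branch that allows the whole pattern to succeed is taken.
Walking the string: at [4:13] match 'sepjjvpzk', group 1 = 'sep'.
Because there's exactly one group, `findall` drops the full match and keeps group 1 from the one hit.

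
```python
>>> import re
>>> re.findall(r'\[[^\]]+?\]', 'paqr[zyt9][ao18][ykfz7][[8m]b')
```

`findall` yields the raw match text (4 of them) because the pattern has no groups.

['[zyt9]', '[ao18]', '[ykfz7]', '[[8m]']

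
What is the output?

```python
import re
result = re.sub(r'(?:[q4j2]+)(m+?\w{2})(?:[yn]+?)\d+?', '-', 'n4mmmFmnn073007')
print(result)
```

The pattern matches one or more of one of [q4j2] (non-capturing group); then one or more of the literal 'm' (lazy), then exactly 2 of a word character (captured); then one or more of one of [yn] (lazy) (non-capturing group); then one or more of a digit (lazy).
Matches: at [1:10] → '4mmmFmnn0'.
`sub` substitutes '-' at each match site.

n-73007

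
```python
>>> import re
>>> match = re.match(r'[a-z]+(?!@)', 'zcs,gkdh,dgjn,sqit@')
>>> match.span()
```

(0, 3)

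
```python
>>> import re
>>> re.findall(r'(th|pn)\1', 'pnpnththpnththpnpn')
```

['pn', 'th', 'th', 'pn']

`\1` has to match the exact text group 1 already captured.
Because there's exactly one group, `findall` drops the full match and keeps group 1 from each hit.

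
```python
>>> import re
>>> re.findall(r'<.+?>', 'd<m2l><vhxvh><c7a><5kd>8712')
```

['<m2l>', '<vhxvh>', '<c7a>', '<5kd>']

With no groups in the pattern, `findall` gives back each whole match — 4 here.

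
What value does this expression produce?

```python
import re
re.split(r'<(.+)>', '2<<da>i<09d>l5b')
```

['2', '<da>i<09d', 'l5b']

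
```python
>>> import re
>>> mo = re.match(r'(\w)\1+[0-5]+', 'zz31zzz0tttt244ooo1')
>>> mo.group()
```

`\1` is not a pattern — it's the concrete string captured by group 1, re-applied verbatim.
With `match`, the pattern is implicitly anchored at the beginning.
The match spans [0:4] → 'zz31'.
Captured: group 1 = 'z'.

'zz31'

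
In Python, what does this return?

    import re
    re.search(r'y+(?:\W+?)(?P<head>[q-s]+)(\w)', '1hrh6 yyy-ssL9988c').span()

(6, 13)

Pattern: one or more of a literal 'y'; then one or more of a non-word character (lazy) (non-capturing group); then one or more of a character in [q-s] (captured as 'head'); then a word character (captured).
The match spans [6:13] → 'yyy-ssL'.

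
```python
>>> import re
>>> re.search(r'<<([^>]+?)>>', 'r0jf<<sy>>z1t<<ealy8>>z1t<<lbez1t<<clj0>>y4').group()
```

Unlike `match`, `search` isn't anchored — it looks for the pattern anywhere in the string.
The match spans [4:10] → '<<sy>>'.
Captured: group 1 = 'sy'.

'<<sy>>'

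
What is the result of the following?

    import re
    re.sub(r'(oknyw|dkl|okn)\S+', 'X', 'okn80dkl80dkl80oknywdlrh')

Matches: at [0:24] → 'okn80dkl80dkl80oknywdlrh'.
Every occurrence is swapped for 'X'.

'X'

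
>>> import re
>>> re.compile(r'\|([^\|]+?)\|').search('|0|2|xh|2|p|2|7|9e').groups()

('0',)

The match spans [0:3] → '|0|'.
Captured: group 1 = '0'.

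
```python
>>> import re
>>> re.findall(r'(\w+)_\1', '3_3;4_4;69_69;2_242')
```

['3', '4', '69', '2']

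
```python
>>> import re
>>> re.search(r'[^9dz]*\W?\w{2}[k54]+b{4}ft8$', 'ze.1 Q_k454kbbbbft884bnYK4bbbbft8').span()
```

(1, 33)

The pattern matches zero or more of any character except [9dz], then optionally a non-word character, then exactly 2 of a word character; then one or more of one of [k54], then exactly 4 of the literal 'b', then the literal 'ft8'; then anchored at the end.
`search` walks the string left to right and returns the first match it finds.
The match spans [1:33] → 'e.1 Q_k454kbbbbft884bnYK4bbbbft8'.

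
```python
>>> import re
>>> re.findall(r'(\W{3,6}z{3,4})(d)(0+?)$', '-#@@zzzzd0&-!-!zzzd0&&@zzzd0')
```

The pattern matches 3 to 6 of a non-word character, then 3 to 4 of the literal 'z' (captured); then a literal 'd' (captured); then one or more of a literal '0' (lazy) (captured); then anchored at the end.
Scanning left to right: at [20:28] match '&&@zzzd0', groups = ('&&@zzz', 'd', '0').
With 3 capturing groups, `findall` returns a 3-tuple per match.

[('&&@zzz', 'd', '0')]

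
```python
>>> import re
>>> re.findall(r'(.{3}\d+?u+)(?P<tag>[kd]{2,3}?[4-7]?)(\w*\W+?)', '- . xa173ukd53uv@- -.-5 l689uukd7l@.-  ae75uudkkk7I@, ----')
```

[(' xa173u', 'kd5', '3uv@'), ('5 l689uu', 'kd7', 'l@'), (' ae75uu', 'dk', 'kk7I@')]

3 groups means each result is a tuple of 3 captured strings — 3 here.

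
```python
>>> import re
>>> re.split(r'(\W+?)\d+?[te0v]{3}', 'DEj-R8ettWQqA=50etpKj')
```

['DEj-R8ettWQqA', '=', 'pKj']

The pattern matches one or more of a non-word character (lazy) (captured); then one or more of a digit (lazy); then exactly 3 of one of [te0v].
Matches to split on: at [13:18] → '=50et'.
With a capturing group present, the delimiter's captured portion is kept in the result list.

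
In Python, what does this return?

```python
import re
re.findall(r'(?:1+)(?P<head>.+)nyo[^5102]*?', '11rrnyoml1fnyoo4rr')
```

This matches one or more of a literal '1' (non-capturing group); then one or more of any character (captured as 'head'); then the literal 'nyo', then zero or more of any character except [5102] (lazy).
Matches: at [0:14] match '11rrnyoml1fnyo', group 1 = 'rrnyoml1f'.
One capturing group, so `findall` returns just the captured substring from the one match — 1 in all.

['rrnyoml1f']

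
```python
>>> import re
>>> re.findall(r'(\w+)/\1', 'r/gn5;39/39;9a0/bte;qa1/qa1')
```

['39', 'qa1']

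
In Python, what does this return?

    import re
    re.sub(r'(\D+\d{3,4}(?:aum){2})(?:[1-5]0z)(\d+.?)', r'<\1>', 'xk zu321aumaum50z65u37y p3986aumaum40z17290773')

The replacement refers to a captured group, so each match is rewritten using its own captured text.

'<xk zu321aumaum>37<y p3986aumaum>'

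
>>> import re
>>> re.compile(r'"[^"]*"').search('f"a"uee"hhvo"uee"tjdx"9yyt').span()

Unlike `match`, `search` isn't anchored — it looks for the pattern anywhere in the string.
The match spans [1:4] → '"a"'.

(1, 4)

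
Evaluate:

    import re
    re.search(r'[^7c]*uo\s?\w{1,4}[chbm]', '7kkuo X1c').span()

The match spans [1:9] → 'kkuo X1c'.

(1, 9)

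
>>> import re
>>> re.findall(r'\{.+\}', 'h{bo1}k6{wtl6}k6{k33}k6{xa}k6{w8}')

['{bo1}k6{wtl6}k6{k33}k6{xa}k6{w8}']

Walking the string: at [1:33] → '{bo1}k6{wtl6}k6{k33}k6{xa}k6{w8}'.
With no groups in the pattern, `findall` gives back each whole match — 1 here.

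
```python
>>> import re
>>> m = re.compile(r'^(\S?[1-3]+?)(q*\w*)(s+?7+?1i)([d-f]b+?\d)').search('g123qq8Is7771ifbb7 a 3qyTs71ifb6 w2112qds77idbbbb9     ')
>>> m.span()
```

(0, 18)

The pattern matches anchored at the start of the string; then optionally a non-whitespace character, then one or more of a character in [1-3] (lazy) (captured); then zero or more of the literal 'q', then zero or more of a word character (captured); then one or more of the literal 's' (lazy), then one or more of the literal '7' (lazy), then the literal '1i' (captured); then a character in [d-f], then one or more of a literal 'b' (lazy), then a digit (captured).
`re.search` tries every starting position until one works.
The match spans [0:18] → 'g123qq8Is7771ifbb7'.
Captured: group 1 = 'g1', group 2 = '23qq8I', group 3 = 's7771i', group 4 = 'fbb7'.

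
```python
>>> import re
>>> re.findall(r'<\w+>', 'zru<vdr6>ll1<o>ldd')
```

Since nothing is captured, `findall` lists the 2 matched substrings directly.

['<vdr6>', '<o>']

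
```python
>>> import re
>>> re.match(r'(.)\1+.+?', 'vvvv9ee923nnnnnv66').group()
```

'vvvv9'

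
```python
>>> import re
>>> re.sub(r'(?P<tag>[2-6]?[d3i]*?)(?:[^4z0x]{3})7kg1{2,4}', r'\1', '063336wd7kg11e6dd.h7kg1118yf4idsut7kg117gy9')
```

'06333e6d8yf4id7gy9'

Pattern: optionally a character in [2-6], then zero or more of one of [d3i] (lazy) (captured as 'tag'); then exactly 3 of any character except [4z0x] (non-capturing group); then the literal '7kg', then 2 to 4 of the literal '1'.
Matches: at [1:13] → '63336wd7kg11'; at [14:25] → '6dd.h7kg111'; at [28:39] → '4idsut7kg11'.
`\1` in the replacement pulls in group 1's text for each match.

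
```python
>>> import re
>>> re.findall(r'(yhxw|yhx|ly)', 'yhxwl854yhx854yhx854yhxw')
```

['yhxw', 'yhx', 'yhx', 'yhxw']

`|` is ordered: at each position the engine commits to the first alternative that works.
Scanning left to right: at [0:4] match 'yhxw', group 1 = 'yhxw'; at [8:11] match 'yhx', group 1 = 'yhx'; at [14:17] match 'yhx', group 1 = 'yhx'; at [20:24] match 'yhxw', group 1 = 'yhxw'.
`findall` collects group 1 from each match (4 total).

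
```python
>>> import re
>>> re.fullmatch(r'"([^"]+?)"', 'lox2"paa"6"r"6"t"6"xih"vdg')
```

None

`re.fullmatch` is like wrapping the pattern in `^…$` (in single-line mode).
Here the pattern can't cover the whole string, so the call returns None.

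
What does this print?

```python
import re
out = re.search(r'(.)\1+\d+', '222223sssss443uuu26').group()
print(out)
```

After group 1 captures some text, `\1` only succeeds where that same text appears again.
`re.search` scans for the first position where the pattern succeeds.
The match spans [0:6] → '222223'.
Captured: group 1 = '2'.

222223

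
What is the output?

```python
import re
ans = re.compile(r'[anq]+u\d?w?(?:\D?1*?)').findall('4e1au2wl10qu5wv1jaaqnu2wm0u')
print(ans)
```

This matches one or more of one of [anq]; then the literal 'u', then optionally a digit, then optionally the literal 'w'; then optionally a non-digit, then zero or more of the literal '1' (lazy) (non-capturing group).
No capturing groups, so `findall` returns the 3 full match strings.

['au2wl', 'qu5wv', 'aaqnu2wm']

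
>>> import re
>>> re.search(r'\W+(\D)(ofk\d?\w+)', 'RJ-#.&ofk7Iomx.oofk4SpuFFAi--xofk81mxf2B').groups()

('&', 'ofk7Iomx')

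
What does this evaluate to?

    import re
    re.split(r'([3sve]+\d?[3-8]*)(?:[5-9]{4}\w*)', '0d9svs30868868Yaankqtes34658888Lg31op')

['0d9', 'svs3086', '']

With a capturing group present, the delimiter's captured portion is kept in the result list.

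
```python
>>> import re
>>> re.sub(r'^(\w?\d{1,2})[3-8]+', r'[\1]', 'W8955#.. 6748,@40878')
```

This matches anchored at the start of the string; then optionally a word character, then 1 to 2 of a digit (captured); then one or more of a character in [3-8].
Matches: at [0:5] → 'W8955'.
`\1` in the replacement pulls in group 1's text for each match.

'[W89]#.. 6748,@40878'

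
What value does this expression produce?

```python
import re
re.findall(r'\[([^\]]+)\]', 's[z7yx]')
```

Scanning left to right: at [1:7] match '[z7yx]', group 1 = 'z7yx'.
With a single group, `findall` returns only what that group captured — 1 item.

['z7yx']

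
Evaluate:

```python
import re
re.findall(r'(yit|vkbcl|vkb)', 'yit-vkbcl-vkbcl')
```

Branches in `(...|...)` are attempted left-to-right; the first branch that allows the whole pattern to succeed is taken.
Scanning left to right: at [0:3] match 'yit', group 1 = 'yit'; at [4:9] match 'vkbcl', group 1 = 'vkbcl'; at [10:15] match 'vkbcl', group 1 = 'vkbcl'.
One capturing group, so `findall` returns just the captured substring from each match — 3 in all.

['yit', 'vkbcl', 'vkbcl']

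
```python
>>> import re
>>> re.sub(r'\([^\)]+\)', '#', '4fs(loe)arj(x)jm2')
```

'4fs#arj#jm2'

Every occurrence is swapped for '#'.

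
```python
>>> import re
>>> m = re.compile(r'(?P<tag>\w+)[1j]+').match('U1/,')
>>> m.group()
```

With `match`, the pattern is implicitly anchored at the beginning.
The match spans [0:2] → 'U1'.

'U1'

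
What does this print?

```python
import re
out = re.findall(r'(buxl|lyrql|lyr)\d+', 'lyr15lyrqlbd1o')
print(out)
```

Walking the string: at [0:5] match 'lyr15', group 1 = 'lyr'.
One capturing group, so `findall` returns just the captured substring from the one match — 1 in all.

['lyr']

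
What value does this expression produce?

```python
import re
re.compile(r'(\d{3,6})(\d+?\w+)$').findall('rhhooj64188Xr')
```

[('6418', '8Xr')]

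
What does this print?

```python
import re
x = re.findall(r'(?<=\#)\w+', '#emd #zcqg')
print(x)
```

['emd', 'zcqg']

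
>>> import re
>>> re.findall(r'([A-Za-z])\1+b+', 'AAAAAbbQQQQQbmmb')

A backreference is literal: `\1` must see the identical characters the first group matched.
Walking the string: at [0:7] match 'AAAAAbb', group 1 = 'A'; at [7:13] match 'QQQQQb', group 1 = 'Q'; at [13:16] match 'mmb', group 1 = 'm'.
With a single group, `findall` returns only what that group captured — 3 items.

['A', 'Q', 'm']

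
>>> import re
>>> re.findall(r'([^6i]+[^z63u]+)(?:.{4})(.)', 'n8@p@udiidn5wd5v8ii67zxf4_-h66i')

[('n8@p@udiidn5wd5v8ii', 'f'), ('4_', 'i')]

The pattern matches one or more of any character except [6i], then one or more of any character except [z63u] (captured); then exactly 4 of any character (non-capturing group); then any character (captured).
Matches: at [0:24] match 'n8@p@udiidn5wd5v8ii67zxf', groups = ('n8@p@udiidn5wd5v8ii', 'f'); at [24:31] match '4_-h66i', groups = ('4_', 'i').
2 groups means each result is a tuple of 2 captured strings — 2 here.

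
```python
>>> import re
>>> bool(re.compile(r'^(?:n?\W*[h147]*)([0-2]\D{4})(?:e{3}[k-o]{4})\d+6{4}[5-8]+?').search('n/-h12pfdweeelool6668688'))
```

Pattern: anchored at the start of the string; then optionally the literal 'n', then zero or more of a non-word character, then zero or more of one of [h147] (non-capturing group); then a character in [0-2], then exactly 4 of a non-digit (captured); then exactly 3 of a literal 'e', then exactly 4 of a character in [k-o] (non-capturing group); then one or more of a digit; then exactly 4 of the literal '6', then one or more of a character in [5-8] (lazy).
Unlike `match`, `search` isn't anchored — it looks for the pattern anywhere in the string.
Here no position works, so the call returns None, and `bool(None)` is False.

False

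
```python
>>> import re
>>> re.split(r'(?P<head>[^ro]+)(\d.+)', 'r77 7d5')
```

['r', '77 ', '7d5', '']

This matches one or more of any character except [ro] (captured as 'head'); then a digit, then one or more of any character (captured).
With a capturing group present, the delimiter's captured portion is kept in the result list.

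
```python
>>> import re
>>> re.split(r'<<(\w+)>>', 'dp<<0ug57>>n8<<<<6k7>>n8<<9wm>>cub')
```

['dp', '0ug57', 'n8<<', '6k7', 'n8', '9wm', 'cub']

Matches to split on: at [2:11] → '<<0ug57>>'; at [15:22] → '<<6k7>>'; at [24:31] → '<<9wm>>'.
With a capturing group present, the delimiter's captured portion is kept in the result list.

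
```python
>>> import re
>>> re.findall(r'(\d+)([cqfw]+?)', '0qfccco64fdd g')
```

[('0', 'q'), ('64', 'f')]

This matches one or more of a digit (captured); then one or more of one of [cqfw] (lazy) (captured).
Lazy quantifiers expand one character at a time until the remainder of the pattern can match.
Matches: at [0:2] match '0q', groups = ('0', 'q'); at [7:10] match '64f', groups = ('64', 'f').
With 2 capturing groups, `findall` returns a 2-tuple per match.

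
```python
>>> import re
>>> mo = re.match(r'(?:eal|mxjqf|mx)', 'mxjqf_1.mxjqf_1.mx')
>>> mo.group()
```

Alternation tries branches left to right and keeps the first one that lets the overall match succeed at that position.
`re.match` won't scan ahead — the pattern has to work from the very first character.
The match spans [0:5] → 'mxjqf'.

'mxjqf'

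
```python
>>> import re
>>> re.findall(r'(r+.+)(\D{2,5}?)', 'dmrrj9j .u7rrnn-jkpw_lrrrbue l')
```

Pattern: one or more of a literal 'r', then one or more of any character (captured); then 2 to 5 of a non-digit (lazy) (captured).
Walking the string: at [2:30] match 'rrj9j .u7rrnn-jkpw_lrrrbue l', groups = ('rrj9j .u7rrnn-jkpw_lrrrbue', ' l').
With 2 capturing groups, `findall` returns a 2-tuple per match.

[('rrj9j .u7rrnn-jkpw_lrrrbue', ' l')]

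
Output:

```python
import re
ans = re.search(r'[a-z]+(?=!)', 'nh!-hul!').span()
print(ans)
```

(0, 2)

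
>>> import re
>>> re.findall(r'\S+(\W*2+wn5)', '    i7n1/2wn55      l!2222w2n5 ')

['2wn5']

This matches one or more of a non-whitespace character; then zero or more of a non-word character, then one or more of a literal '2', then the literal 'wn5' (captured).
Matches: at [4:13] match 'i7n1/2wn5', group 1 = '2wn5'.
With a single group, `findall` returns only what that group captured — 1 item.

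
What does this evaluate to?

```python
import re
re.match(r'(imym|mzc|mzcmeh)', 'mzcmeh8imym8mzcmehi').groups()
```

('mzc',)

The match spans [0:3] → 'mzc'.
Captured: group 1 = 'mzc'.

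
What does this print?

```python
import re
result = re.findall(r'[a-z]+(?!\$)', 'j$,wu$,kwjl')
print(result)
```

['w', 'kwjl']

The negative lookaround is zero-width — it rules out positions where the adjacent text would match, without consuming anything.
Since nothing is captured, `findall` lists the 2 matched substrings directly.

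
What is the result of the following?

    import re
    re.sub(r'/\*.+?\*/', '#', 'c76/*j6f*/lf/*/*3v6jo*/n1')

'c76#lf#n1'

A non-greedy quantifier consumes as few characters as it can — just enough that the remainder of the pattern still matches from where it stops; whatever follows it matches normally.
Every occurrence is swapped for '#'.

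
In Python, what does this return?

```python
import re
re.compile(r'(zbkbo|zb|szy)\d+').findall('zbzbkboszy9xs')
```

['szy']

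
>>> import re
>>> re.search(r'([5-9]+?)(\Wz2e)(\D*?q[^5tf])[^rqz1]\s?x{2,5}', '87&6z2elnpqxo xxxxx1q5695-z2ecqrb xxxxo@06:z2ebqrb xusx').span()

This matches one or more of a character in [5-9] (lazy) (captured); then a non-word character, then the literal 'z2e' (captured); then zero or more of a non-digit (lazy), then the literal 'q', then any character except [5tf] (captured); then any character except [rqz1], then optionally whitespace, then 2 to 5 of a literal 'x'.
The match spans [21:38] → '5695-z2ecqrb xxxx'.

(21, 38)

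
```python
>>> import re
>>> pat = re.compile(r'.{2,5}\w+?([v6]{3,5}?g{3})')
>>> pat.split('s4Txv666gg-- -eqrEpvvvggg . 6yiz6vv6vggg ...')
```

['s4Txv666g', 'vvvggg', '', '6vv6vggg', ' ...']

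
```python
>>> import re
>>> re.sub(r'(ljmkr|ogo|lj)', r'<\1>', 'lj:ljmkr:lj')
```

'<lj>:<ljmkr>:<lj>'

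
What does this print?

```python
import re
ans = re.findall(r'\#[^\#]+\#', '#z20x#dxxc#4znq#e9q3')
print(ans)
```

Matches: at [0:6] → '#z20x#'; at [10:16] → '#4znq#'.
`findall` yields the raw match text (2 of them) because the pattern has no groups.

['#z20x#', '#4znq#']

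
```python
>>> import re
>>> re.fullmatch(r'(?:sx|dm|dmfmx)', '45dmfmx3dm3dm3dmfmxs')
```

For `fullmatch`, every character of the input must be accounted for by the pattern.
Here the pattern can't cover the whole string, so the call returns None.

None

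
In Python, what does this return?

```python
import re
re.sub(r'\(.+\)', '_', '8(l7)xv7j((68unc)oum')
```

Matches: at [1:17] → '(l7)xv7j((68unc)'.
`sub` substitutes '_' at each match site.

'8_oum'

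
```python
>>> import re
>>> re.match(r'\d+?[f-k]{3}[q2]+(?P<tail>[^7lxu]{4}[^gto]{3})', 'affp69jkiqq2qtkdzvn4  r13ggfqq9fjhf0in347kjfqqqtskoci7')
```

None

`match` is anchored at position 0; if the pattern doesn't fit there, it returns None.
Here position 0 doesn't satisfy it, so the call returns None.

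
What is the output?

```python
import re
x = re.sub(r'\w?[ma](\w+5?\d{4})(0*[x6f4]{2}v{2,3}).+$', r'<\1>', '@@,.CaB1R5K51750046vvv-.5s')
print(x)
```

@@,.<B1R5K517500>

Pattern: optionally a word character, then one of [ma]; then one or more of a word character, then optionally the literal '5', then exactly 4 of a digit (captured); then zero or more of the literal '0', then exactly 2 of one of [x6f4], then 2 to 3 of the literal 'v' (captured); then one or more of any character; then anchored at the end.
Matches: at [4:26] → 'CaB1R5K51750046vvv-.5s'.
`\1` in the replacement pulls in group 1's text for each match.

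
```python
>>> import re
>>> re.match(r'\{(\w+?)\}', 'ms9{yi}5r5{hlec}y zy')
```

`match` is anchored at position 0; if the pattern doesn't fit there, it returns None.
Here position 0 doesn't satisfy it, so the call returns None.

None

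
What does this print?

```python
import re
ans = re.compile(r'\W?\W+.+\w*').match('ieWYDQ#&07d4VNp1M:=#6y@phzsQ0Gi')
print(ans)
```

None

`re.match` won't scan ahead — the pattern has to work from the very first character.
Here position 0 doesn't satisfy it, so the call returns None.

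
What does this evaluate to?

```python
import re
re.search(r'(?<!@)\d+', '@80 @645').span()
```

(2, 3)

A negative assertion filters positions out without eating any characters.
`re.search` scans for the first position where the pattern succeeds.
The match spans [2:3] → '0'.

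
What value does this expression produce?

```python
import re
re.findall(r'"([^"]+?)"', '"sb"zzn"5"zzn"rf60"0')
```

['sb', '5', 'rf60']

`findall` collects group 1 from each match (3 total).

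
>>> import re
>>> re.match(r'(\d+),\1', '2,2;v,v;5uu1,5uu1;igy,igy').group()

'2,2'

After group 1 captures some text, `\1` only succeeds where that same text appears again.
`re.match` won't scan ahead — the pattern has to work from the very first character.
The match spans [0:3] → '2,2'.
Captured: group 1 = '2'.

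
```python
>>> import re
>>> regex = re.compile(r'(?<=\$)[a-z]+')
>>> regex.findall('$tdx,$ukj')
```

['tdx', 'ukj']

Because the assertion is zero-width, the text it checks is not consumed and won't appear in the result.
Matches: at [1:4] → 'tdx'; at [6:9] → 'ukj'.
Since nothing is captured, `findall` lists the 2 matched substrings directly.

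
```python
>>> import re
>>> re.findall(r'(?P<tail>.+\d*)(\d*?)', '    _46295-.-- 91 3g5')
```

2 groups means the one result is a tuple of 2 captured strings — 1 here.

[('    _46295-.-- 91 3g5', '')]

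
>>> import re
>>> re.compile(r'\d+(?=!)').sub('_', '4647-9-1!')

'4647-9-_!'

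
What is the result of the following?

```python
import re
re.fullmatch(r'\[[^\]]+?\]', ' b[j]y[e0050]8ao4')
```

None

`fullmatch` succeeds only if the pattern covers the string from start to end.
Here the string isn't matched end-to-end, so the call returns None.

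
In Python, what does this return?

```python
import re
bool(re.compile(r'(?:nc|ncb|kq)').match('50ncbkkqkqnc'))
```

False

`re.match` only tries the pattern at the start of the string.
Here the string doesn't start with a match, so the call returns None, and `bool(None)` is False.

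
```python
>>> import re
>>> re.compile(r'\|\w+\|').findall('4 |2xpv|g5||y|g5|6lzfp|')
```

['|2xpv|', '|y|', '|6lzfp|']

Matches: at [2:8] → '|2xpv|'; at [11:14] → '|y|'; at [16:23] → '|6lzfp|'.
No capturing groups, so `findall` returns the 3 full match strings.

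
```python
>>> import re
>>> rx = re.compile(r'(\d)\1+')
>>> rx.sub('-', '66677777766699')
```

A backreference is literal: `\1` must see the identical characters the first group matched.
Every occurrence is swapped for '-'.

'----'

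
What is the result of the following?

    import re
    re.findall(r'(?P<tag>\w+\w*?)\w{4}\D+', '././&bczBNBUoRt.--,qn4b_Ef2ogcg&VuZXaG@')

['bczBNB', '4b_Ef2']

`findall` collects group 1 from each match (2 total).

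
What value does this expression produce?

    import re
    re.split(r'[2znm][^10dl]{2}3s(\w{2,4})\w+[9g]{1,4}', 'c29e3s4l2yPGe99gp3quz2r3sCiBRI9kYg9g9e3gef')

['c', '4l2y', 'ef']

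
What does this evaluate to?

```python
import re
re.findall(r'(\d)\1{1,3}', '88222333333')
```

`\1` has to match the exact text group 1 already captured.
One capturing group, so `findall` returns just the captured substring from each match — 4 in all.

['8', '2', '3', '3']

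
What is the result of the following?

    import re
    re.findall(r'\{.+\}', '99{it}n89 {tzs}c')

Walking the string: at [2:15] → '{it}n89 {tzs}'.
Since nothing is captured, `findall` lists the 1 matched substring directly.

['{it}n89 {tzs}']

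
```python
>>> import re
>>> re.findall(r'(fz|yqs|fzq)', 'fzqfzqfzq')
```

`|` is ordered: at each position the engine commits to the first alternative that works.
One capturing group, so `findall` returns just the captured substring from each match — 3 in all.

['fz', 'fz', 'fz']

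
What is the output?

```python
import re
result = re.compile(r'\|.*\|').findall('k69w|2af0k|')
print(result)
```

['|2af0k|']

`findall` yields the raw match text (1 of them) because the pattern has no groups.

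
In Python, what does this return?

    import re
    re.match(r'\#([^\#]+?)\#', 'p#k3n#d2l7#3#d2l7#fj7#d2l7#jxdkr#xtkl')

None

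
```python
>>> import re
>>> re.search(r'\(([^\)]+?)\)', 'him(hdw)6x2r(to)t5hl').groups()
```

('hdw',)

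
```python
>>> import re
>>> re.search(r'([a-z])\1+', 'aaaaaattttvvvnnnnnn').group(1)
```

'a'

`\1` has to match the exact text group 1 already captured.
`search` walks the string left to right and returns the first match it finds.
The match spans [0:6] → 'aaaaaa'.
Captured: group 1 = 'a'.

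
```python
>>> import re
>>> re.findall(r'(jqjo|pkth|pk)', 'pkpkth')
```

['pk', 'pkth']

`|` is ordered: at each position the engine commits to the first alternative that works.
Scanning left to right: at [0:2] match 'pk', group 1 = 'pk'; at [2:6] match 'pkth', group 1 = 'pkth'.
One capturing group, so `findall` returns just the captured substring from each match — 2 in all.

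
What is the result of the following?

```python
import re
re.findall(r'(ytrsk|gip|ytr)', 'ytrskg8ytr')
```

`|` is ordered: at each position the engine commits to the first alternative that works.
Matches: at [0:5] match 'ytrsk', group 1 = 'ytrsk'; at [7:10] match 'ytr', group 1 = 'ytr'.
`findall` collects group 1 from each match (2 total).

['ytrsk', 'ytr']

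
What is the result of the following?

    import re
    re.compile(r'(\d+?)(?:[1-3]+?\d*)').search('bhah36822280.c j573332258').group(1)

'368'

This matches one or more of a digit (lazy) (captured); then one or more of a character in [1-3] (lazy), then zero or more of a digit (non-capturing group).
`re.search` tries every starting position until one works.
The match spans [4:12] → '36822280'.
Captured: group 1 = '368'.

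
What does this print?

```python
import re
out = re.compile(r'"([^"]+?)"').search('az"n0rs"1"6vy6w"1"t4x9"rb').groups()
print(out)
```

The match spans [2:8] → '"n0rs"'.
Captured: group 1 = 'n0rs'.

('n0rs',)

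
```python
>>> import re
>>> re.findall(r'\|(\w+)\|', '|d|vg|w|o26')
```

['d', 'w']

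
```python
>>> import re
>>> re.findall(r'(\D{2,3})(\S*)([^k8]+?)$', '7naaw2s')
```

The pattern matches 2 to 3 of a non-digit (captured); then zero or more of a non-whitespace character (captured); then one or more of any character except [k8] (lazy) (captured); then anchored at the end.
`findall` packs the 3 group values into a tuple for every match.

[('naa', 'w2', 's')]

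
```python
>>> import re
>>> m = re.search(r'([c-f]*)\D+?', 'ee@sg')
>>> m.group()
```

This matches zero or more of a character in [c-f] (captured); then one or more of a non-digit (lazy).
The match spans [0:3] → 'ee@'.

'ee@'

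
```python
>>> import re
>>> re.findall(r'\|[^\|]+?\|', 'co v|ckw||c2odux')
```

No capturing groups, so `findall` returns the 1 full match string.

['|ckw|']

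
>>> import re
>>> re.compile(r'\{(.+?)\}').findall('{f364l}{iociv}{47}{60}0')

['f364l', 'iociv', '47', '60']

Because the quantifier is non-greedy, it stops expanding at the earliest point where the rest of the pattern can succeed.
With a single group, `findall` returns only what that group captured — 4 items.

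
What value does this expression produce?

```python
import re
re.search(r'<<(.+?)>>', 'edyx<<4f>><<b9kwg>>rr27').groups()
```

('4f',)

The match spans [4:10] → '<<4f>>'.
Captured: group 1 = '4f'.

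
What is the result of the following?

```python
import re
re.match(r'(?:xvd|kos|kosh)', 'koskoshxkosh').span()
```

(0, 3)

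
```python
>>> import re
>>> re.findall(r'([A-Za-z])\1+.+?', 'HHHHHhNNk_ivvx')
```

['H', 'N', 'v']

The backreference `\1` re-matches whatever the first group consumed, character for character.
Scanning left to right: at [0:6] match 'HHHHHh', group 1 = 'H'; at [6:9] match 'NNk', group 1 = 'N'; at [11:14] match 'vvx', group 1 = 'v'.
One capturing group, so `findall` returns just the captured substring from each match — 3 in all.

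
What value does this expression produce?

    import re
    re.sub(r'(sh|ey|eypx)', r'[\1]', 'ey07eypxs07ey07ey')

Branches in `(...|...)` are attempted left-to-right; the first branch that allows the whole pattern to succeed is taken.
Matches: at [0:2] → 'ey'; at [4:6] → 'ey'; at [11:13] → 'ey'; at [15:17] → 'ey'.
Each match is replaced using the text its own group 1 captured.

'[ey]07[ey]pxs07[ey]07[ey]'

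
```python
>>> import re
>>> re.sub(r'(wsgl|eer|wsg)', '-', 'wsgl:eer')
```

Alternation tries branches left to right and keeps the first one that lets the overall match succeed at that position.
Matches: at [0:4] → 'wsgl'; at [5:8] → 'eer'.
Each match is replaced by '-'.

'-:-'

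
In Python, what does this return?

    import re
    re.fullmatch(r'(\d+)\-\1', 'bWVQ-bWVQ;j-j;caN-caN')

None

`fullmatch` succeeds only if the pattern covers the string from start to end.
Here the string isn't matched end-to-end, so the call returns None.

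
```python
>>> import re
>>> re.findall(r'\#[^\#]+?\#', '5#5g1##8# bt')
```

Walking the string: at [1:6] → '#5g1#'; at [6:9] → '#8#'.
Since nothing is captured, `findall` lists the 2 matched substrings directly.

['#5g1#', '#8#']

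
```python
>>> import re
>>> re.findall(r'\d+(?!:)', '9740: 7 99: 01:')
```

['974', '7', '9', '0']

`(?!…)`/`(?<!…)` only lets a position through if the neighbouring text does NOT match; no characters are consumed.
Matches: at [0:3] → '974'; at [6:7] → '7'; at [8:9] → '9'; at [12:13] → '0'.
With no groups in the pattern, `findall` gives back each whole match — 4 here.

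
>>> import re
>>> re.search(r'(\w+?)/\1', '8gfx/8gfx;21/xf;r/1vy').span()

`\1` is not a pattern — it's the concrete string captured by group 1, re-applied verbatim.
`re.search` scans for the first position where the pattern succeeds.
The match spans [0:9] → '8gfx/8gfx'.
Captured: group 1 = '8gfx'.

(0, 9)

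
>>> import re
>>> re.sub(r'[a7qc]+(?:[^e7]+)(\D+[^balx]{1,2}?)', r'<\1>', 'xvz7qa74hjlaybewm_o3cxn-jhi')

'xvz<ewm_o3><hi>'

The pattern matches one or more of one of [a7qc]; then one or more of any character except [e7] (non-capturing group); then one or more of a non-digit, then 1 to 2 of any character except [balx] (lazy) (captured).
A `+?`/`*?`/`{m,n}?` starts at its minimum and grows only as far as needed for what follows to match.
Matches: at [3:20] → '7qa74hjlaybewm_o3'; at [20:27] → 'cxn-jhi'.
The replacement refers to a captured group, so each match is rewritten using its own captured text.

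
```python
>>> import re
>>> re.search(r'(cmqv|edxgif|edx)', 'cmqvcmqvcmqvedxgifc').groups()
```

('cmqv',)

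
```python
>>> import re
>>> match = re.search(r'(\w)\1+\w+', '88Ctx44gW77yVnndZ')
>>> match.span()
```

(0, 17)

`\1` is not a pattern — it's the concrete string captured by group 1, re-applied verbatim.
Unlike `match`, `search` isn't anchored — it looks for the pattern anywhere in the string.
The match spans [0:17] → '88Ctx44gW77yVnndZ'.
Captured: group 1 = '8'.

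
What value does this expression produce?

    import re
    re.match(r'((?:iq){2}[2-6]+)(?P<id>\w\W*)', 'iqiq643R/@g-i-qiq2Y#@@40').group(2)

'R/@'

The match spans [0:10] → 'iqiq643R/@'.
Captured: group 1 = 'iqiq643', group 2 = 'R/@'.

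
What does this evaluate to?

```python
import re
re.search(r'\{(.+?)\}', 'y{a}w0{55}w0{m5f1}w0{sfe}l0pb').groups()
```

The match spans [1:4] → '{a}'.
Captured: group 1 = 'a'.

('a',)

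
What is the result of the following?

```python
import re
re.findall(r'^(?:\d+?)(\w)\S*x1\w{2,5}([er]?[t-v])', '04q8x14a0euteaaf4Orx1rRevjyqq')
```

Pattern: anchored at the start of the string; then one or more of a digit (lazy) (non-capturing group); then a word character (captured); then zero or more of a non-whitespace character, then the literal 'x1', then 2 to 5 of a word character; then optionally one of [er], then a character in [t-v] (captured).
A `+?`/`*?`/`{m,n}?` starts at its minimum and grows only as far as needed for what follows to match.
Scanning left to right: at [0:25] match '04q8x14a0euteaaf4Orx1rRev', groups = ('4', 'v').
Multiple groups make `findall` return tuples — one 2-tuple for the one match.

[('4', 'v')]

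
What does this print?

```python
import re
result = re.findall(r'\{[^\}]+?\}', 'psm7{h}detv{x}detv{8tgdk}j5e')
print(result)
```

With no groups in the pattern, `findall` gives back each whole match — 3 here.

['{h}', '{x}', '{8tgdk}']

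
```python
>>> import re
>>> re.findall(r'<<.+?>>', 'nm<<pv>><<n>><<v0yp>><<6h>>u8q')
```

['<<pv>>', '<<n>>', '<<v0yp>>', '<<6h>>']

Lazy quantifiers expand one character at a time until the remainder of the pattern can match.
Scanning left to right: at [2:8] → '<<pv>>'; at [8:13] → '<<n>>'; at [13:21] → '<<v0yp>>'; at [21:27] → '<<6h>>'.
With no groups in the pattern, `findall` gives back each whole match — 4 here.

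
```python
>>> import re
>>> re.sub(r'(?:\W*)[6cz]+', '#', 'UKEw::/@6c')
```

The pattern matches zero or more of a non-word character (non-capturing group); then one or more of one of [6cz].
Matches: at [4:10] → '::/@6c'.
`sub` substitutes '#' at each match site.

'UKEw#'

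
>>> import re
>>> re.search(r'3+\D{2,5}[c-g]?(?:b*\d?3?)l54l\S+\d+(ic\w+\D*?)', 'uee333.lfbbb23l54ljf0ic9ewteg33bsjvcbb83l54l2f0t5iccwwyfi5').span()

The match spans [3:58] → '333.lfbbb23l54ljf0ic9ewteg33bsjvcbb83l54l2f0t5iccwwyfi5'.

(3, 58)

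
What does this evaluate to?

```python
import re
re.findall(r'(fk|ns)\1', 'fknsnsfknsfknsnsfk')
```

['ns', 'ns']

A backreference is literal: `\1` must see the identical characters the first group matched.
Scanning left to right: at [2:6] match 'nsns', group 1 = 'ns'; at [12:16] match 'nsns', group 1 = 'ns'.
One capturing group, so `findall` returns just the captured substring from each match — 2 in all.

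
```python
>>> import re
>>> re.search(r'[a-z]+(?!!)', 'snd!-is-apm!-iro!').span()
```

Because the assertion is negative and zero-width, positions next to the forbidden text are skipped.
The match spans [0:2] → 'sn'.

(0, 2)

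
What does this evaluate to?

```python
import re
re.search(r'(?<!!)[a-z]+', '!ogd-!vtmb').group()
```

The negative lookaround is zero-width — it rules out positions where the adjacent text would match, without consuming anything.
`re.search` tries every starting position until one works.
The match spans [2:4] → 'gd'.

'gd'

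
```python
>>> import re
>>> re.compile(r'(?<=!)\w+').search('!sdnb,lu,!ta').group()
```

'sdnb'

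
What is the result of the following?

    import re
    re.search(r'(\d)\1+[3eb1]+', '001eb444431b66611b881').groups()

The backreference `\1` re-matches whatever the first group consumed, character for character.
Unlike `match`, `search` isn't anchored — it looks for the pattern anywhere in the string.
The match spans [0:5] → '001eb'.
Captured: group 1 = '0'.

('0',)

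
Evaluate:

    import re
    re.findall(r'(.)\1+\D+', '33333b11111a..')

['3', '1']

`\1` has to match the exact text group 1 already captured.
Matches: at [0:6] match '33333b', group 1 = '3'; at [6:14] match '11111a..', group 1 = '1'.
`findall` collects group 1 from each match (2 total).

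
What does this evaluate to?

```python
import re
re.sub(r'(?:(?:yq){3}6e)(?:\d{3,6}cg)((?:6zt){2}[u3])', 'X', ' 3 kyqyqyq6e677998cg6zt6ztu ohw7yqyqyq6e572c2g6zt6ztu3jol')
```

Each match is replaced by 'X'.

' 3 kX ohw7yqyqyq6e572c2g6zt6ztu3jol'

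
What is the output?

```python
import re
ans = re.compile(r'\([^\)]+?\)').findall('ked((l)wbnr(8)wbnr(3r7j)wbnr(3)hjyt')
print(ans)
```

['((l)', '(8)', '(3r7j)', '(3)']

No capturing groups, so `findall` returns the 4 full match strings.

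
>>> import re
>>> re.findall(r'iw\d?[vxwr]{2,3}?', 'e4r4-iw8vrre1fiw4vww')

['iw8vr', 'iw4vw']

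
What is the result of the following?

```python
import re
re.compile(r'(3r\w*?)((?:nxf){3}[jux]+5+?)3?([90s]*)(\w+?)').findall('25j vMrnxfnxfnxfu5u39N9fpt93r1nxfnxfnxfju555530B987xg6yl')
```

The pattern matches the literal '3r', then zero or more of a word character (lazy) (captured); then the literal 'nxf' repeated 3 times, then one or more of one of [jux], then one or more of a literal '5' (lazy) (captured); then optionally a literal '3'; then zero or more of one of [90s] (captured); then one or more of a word character (lazy) (captured).
A non-greedy quantifier consumes as few characters as it can — just enough that the remainder of the pattern still matches from where it stops; whatever follows it matches normally.
Walking the string: at [27:43] match '3r1nxfnxfnxfju55', groups = ('3r1', 'nxfnxfnxfju5', '', '5').
4 groups means the one result is a tuple of 4 captured strings — 1 here.

[('3r1', 'nxfnxfnxfju5', '', '5')]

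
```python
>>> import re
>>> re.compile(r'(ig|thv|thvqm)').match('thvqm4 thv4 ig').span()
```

`re.match` only tries the pattern at the start of the string.
The match spans [0:3] → 'thv'.

(0, 3)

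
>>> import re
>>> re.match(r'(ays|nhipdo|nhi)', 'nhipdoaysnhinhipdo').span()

Alternation tries branches left to right and keeps the first one that lets the overall match succeed at that position.
With `match`, the pattern is implicitly anchored at the beginning.
The match spans [0:6] → 'nhipdo'.
Captured: group 1 = 'nhipdo'.

(0, 6)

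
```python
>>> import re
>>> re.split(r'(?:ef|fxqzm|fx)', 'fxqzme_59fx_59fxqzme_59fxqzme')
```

The regex engine tests alternatives in the order written; an earlier branch that matches wins even if a later one would match more.
Matches to split on: at [0:5] → 'fxqzm'; at [9:11] → 'fx'; at [14:19] → 'fxqzm'; at [23:28] → 'fxqzm'.
`split` removes every match and returns the 5 fragments in between.

['', 'e_59', '_59', 'e_59', 'e']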